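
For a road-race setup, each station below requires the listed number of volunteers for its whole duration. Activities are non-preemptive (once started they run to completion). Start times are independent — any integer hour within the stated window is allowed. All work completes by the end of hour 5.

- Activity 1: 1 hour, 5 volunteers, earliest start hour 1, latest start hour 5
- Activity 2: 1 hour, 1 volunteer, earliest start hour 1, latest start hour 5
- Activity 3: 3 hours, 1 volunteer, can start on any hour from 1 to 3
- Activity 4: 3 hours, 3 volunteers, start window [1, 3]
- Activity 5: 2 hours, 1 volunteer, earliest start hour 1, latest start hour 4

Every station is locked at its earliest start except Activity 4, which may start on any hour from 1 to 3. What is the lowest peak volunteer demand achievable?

8

Activity 4@1: h1:11  h2:5  h3:4  h4:0  h5:0 → peak 11
Activity 4@2: h1:8  h2:5  h3:4  h4:3  h5:0 → peak 8
Activity 4@3: h1:8  h2:2  h3:4  h4:3  h5:3 → peak 8
Best is Activity 4@2, peak 8.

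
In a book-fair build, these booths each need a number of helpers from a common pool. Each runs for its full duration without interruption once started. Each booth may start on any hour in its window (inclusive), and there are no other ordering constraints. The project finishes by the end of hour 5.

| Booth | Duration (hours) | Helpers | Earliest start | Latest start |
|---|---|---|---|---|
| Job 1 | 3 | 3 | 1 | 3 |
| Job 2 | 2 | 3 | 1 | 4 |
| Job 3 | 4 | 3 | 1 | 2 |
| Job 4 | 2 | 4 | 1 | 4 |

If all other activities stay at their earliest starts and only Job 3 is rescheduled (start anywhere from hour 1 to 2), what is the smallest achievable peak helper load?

Job 3@1: h1:13  h2:13  h3:6  h4:3  h5:0 → peak 13
Job 3@2: h1:10  h2:13  h3:6  h4:3  h5:3 → peak 13
Best is Job 3@1, peak 13.

13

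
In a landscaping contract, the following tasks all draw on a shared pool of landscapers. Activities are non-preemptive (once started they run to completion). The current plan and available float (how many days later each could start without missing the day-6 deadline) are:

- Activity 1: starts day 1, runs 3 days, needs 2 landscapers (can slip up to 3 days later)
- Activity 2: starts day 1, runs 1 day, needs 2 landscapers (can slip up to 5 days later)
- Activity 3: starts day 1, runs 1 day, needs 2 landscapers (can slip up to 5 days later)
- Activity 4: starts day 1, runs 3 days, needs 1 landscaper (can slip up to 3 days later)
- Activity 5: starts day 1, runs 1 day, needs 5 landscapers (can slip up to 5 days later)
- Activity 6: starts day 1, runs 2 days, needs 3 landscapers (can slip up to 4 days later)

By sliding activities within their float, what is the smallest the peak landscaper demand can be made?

Early-start (Activity 1@1, Activity 2@1, Activity 3@1, Activity 4@1, Activity 5@1, Activity 6@1) gives peak 15: d1:15  d2:6  d3:3  d4:0  d5:0  d6:0.
Shift Activity 3→2, Activity 5→4, Activity 6→5.
Schedule Activity 1@1, Activity 2@1, Activity 3@2, Activity 4@1, Activity 5@4, Activity 6@5: d1:5  d2:5  d3:3  d4:5  d5:3  d6:3 — peak 5.

5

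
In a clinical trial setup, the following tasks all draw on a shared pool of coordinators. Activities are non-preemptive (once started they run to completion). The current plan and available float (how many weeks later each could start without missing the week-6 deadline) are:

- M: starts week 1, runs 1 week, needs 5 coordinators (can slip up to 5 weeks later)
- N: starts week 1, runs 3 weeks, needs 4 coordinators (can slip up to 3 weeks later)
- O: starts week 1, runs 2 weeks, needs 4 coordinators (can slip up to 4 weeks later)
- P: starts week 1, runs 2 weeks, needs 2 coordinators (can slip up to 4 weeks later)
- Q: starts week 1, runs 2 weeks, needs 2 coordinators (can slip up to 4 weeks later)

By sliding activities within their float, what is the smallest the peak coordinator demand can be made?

6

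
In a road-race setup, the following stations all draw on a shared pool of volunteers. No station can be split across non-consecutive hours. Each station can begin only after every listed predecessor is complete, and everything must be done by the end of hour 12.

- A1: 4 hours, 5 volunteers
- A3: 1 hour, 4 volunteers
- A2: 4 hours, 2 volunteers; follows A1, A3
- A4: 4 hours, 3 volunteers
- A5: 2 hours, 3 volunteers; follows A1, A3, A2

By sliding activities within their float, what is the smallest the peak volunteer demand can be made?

Early-start (A1@1, A3@1, A2@5, A4@1, A5@9) gives peak 12: h1:12  h2:8  h3:8  h4:8  h5:2  h6:2  h7:2  h8:2  h9:3  h10:3  h11:0  h12:0.
Shift A3→5, A2→6, A4→6, A5→10.
Schedule A1@1, A3@5, A2@6, A4@6, A5@10: h1:5  h2:5  h3:5  h4:5  h5:4  h6:5  h7:5  h8:5  h9:5  h10:3  h11:3  h12:0 — peak 5.
Total volunteer-hours = 50 over 12 hours ⇒ peak ≥ ⌈50/12⌉ = 5, so 5 is optimal.

5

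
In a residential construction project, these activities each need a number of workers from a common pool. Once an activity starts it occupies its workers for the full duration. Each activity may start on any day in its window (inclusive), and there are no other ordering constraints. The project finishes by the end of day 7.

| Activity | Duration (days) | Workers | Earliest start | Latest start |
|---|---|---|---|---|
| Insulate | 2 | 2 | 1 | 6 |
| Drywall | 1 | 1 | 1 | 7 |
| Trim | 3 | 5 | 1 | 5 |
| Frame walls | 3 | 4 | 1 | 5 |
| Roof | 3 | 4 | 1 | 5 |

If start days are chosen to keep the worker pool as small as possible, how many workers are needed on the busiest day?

Early-start (Insulate@1, Drywall@1, Trim@1, Frame walls@1, Roof@1) gives peak 16: d1:16  d2:15  d3:13  d4:0  d5:0  d6:0  d7:0.
Shift Frame walls→4, Roof→4.
Schedule Insulate@1, Drywall@1, Trim@1, Frame walls@4, Roof@4: d1:8  d2:7  d3:5  d4:8  d5:8  d6:8  d7:0 — peak 8.

8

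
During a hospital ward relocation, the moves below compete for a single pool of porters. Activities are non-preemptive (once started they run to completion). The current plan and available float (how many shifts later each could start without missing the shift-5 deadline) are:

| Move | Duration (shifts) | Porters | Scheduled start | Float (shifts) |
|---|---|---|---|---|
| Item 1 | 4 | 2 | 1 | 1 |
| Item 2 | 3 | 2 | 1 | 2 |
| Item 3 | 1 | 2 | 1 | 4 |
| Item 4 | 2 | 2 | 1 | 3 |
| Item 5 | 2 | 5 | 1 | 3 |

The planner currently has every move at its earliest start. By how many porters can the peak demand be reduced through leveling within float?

6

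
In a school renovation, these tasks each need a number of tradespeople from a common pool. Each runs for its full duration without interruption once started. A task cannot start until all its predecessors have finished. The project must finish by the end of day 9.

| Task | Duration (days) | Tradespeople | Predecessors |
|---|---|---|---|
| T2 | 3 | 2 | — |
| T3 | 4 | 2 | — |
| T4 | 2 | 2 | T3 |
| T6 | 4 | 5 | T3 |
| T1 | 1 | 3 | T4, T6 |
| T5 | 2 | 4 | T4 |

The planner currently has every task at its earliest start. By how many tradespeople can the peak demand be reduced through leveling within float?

0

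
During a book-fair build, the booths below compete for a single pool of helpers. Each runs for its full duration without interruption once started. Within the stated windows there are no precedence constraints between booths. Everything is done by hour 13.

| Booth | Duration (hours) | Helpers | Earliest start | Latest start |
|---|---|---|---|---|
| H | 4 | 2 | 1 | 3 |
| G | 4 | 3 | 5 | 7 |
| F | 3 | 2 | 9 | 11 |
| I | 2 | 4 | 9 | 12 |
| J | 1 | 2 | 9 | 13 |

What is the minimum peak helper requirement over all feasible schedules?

Early-start (H@1, G@5, F@9, I@9, J@9) gives peak 8: h1:2  h2:2  h3:2  h4:2  h5:3  h6:3  h7:3  h8:3  h9:8  h10:6  h11:2  h12:0  h13:0.
Shift I→12.
Schedule H@1, G@5, F@9, I@12, J@9: h1:2  h2:2  h3:2  h4:2  h5:3  h6:3  h7:3  h8:3  h9:4  h10:2  h11:2  h12:4  h13:4 — peak 4.

4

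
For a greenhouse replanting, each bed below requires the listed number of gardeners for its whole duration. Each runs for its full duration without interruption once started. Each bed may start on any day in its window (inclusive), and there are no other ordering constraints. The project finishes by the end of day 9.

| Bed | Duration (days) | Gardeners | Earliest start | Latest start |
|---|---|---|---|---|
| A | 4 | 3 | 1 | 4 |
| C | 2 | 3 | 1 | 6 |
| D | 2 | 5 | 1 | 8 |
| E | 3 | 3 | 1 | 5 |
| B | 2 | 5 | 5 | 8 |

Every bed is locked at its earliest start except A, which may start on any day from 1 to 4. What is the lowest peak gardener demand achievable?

A@1: d1:14  d2:14  d3:6  d4:3  d5:5  d6:5  d7:0  d8:0  d9:0 → peak 14
A@2: d1:11  d2:14  d3:6  d4:3  d5:8  d6:5  d7:0  d8:0  d9:0 → peak 14
A@3: d1:11  d2:11  d3:6  d4:3  d5:8  d6:8  d7:0  d8:0  d9:0 → peak 11
A@4: d1:11  d2:11  d3:3  d4:3  d5:8  d6:8  d7:3  d8:0  d9:0 → peak 11
Best is A@3, peak 11.

11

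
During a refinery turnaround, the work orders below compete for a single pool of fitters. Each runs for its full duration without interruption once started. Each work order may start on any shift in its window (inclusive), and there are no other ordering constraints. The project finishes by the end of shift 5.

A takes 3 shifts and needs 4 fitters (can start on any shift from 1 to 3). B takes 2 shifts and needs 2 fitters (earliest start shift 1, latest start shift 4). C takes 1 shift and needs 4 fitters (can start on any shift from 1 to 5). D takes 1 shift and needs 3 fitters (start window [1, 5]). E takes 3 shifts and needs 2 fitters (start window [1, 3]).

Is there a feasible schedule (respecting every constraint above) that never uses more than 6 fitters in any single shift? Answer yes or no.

yes

Schedule A@1, B@1, C@4, D@5, E@3: s1:6  s2:6  s3:6  s4:6  s5:5 — peak 6 ≤ 6.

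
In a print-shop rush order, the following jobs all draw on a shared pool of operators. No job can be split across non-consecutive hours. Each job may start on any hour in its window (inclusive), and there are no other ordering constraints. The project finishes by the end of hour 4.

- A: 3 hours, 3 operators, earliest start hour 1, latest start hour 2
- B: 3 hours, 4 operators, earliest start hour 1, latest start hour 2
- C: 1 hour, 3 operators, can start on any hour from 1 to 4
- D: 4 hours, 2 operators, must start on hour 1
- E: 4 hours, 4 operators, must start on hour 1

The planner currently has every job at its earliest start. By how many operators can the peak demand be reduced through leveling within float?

3

Early-start peak: h1:16  h2:13  h3:13  h4:6 ⇒ 16.
Leveled (A@1, B@1, C@4, D@1, E@1): h1:13  h2:13  h3:13  h4:9 ⇒ 13.
Reduction 16 − 13 = 3.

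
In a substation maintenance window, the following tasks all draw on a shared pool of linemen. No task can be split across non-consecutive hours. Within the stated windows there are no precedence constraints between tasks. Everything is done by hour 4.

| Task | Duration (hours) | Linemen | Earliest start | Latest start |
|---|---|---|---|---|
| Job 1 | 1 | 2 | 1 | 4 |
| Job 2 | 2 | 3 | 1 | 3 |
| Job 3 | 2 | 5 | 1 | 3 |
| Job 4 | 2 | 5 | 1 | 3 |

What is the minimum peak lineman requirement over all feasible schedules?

Early-start (Job 1@1, Job 2@1, Job 3@1, Job 4@1) gives peak 15: h1:15  h2:13  h3:0  h4:0.
Shift Job 2→2, Job 4→3.
Schedule Job 1@1, Job 2@2, Job 3@1, Job 4@3: h1:7  h2:8  h3:8  h4:5 — peak 8.

8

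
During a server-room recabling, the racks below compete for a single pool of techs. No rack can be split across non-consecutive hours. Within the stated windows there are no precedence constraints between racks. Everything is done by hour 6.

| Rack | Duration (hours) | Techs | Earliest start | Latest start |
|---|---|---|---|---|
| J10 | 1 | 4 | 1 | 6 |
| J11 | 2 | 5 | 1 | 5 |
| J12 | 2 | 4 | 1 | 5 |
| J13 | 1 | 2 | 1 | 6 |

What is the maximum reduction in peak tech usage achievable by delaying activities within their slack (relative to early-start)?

10

Early-start peak: h1:15  h2:9  h3:0  h4:0  h5:0  h6:0 ⇒ 15.
Leveled (J10@1, J11@2, J12@4, J13@6): h1:4  h2:5  h3:5  h4:4  h5:4  h6:2 ⇒ 5.
Reduction 15 − 5 = 10.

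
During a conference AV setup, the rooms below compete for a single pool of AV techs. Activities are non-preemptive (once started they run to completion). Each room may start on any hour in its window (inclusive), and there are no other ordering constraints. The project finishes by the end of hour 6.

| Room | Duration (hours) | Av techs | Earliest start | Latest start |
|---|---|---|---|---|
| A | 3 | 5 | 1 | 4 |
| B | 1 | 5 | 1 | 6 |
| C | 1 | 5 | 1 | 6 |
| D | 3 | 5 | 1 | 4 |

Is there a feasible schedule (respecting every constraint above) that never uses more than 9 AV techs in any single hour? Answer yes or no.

no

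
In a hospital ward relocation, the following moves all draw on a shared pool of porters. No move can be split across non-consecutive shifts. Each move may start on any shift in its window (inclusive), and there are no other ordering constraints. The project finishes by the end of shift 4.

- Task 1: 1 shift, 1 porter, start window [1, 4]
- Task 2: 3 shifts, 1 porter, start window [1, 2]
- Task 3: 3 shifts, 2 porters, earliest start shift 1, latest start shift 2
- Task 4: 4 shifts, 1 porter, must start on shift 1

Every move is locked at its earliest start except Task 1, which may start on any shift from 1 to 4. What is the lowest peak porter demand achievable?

Task 1@1: s1:5  s2:4  s3:4  s4:1 → peak 5
Task 1@2: s1:4  s2:5  s3:4  s4:1 → peak 5
Task 1@3: s1:4  s2:4  s3:5  s4:1 → peak 5
Task 1@4: s1:4  s2:4  s3:4  s4:2 → peak 4
Best is Task 1@4, peak 4.

4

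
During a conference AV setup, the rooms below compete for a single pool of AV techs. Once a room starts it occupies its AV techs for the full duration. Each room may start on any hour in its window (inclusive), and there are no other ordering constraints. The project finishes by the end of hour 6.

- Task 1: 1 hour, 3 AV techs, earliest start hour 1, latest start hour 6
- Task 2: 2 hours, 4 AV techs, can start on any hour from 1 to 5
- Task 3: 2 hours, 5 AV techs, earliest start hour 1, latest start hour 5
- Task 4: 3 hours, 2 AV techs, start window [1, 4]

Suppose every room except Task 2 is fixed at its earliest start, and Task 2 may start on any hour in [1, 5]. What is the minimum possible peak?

Task 2@1: h1:14  h2:11  h3:2  h4:0  h5:0  h6:0 → peak 14
Task 2@2: h1:10  h2:11  h3:6  h4:0  h5:0  h6:0 → peak 11
Task 2@3: h1:10  h2:7  h3:6  h4:4  h5:0  h6:0 → peak 10
Task 2@4: h1:10  h2:7  h3:2  h4:4  h5:4  h6:0 → peak 10
Task 2@5: h1:10  h2:7  h3:2  h4:0  h5:4  h6:4 → peak 10
Best is Task 2@3, peak 10.

10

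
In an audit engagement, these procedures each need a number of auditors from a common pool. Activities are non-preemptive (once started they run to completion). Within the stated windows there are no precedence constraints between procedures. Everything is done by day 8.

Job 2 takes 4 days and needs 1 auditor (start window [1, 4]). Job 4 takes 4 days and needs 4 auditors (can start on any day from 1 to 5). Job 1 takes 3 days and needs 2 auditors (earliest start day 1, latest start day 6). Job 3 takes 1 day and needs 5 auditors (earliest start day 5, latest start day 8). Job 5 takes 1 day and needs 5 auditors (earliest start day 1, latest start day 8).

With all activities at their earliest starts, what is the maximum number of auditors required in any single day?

12

Early-start schedule: Job 2@1, Job 4@1, Job 1@1, Job 3@5, Job 5@1.
Load per day: day 1: 12, day 2: 7, day 3: 7, day 4: 5, day 5: 5, day 6: 0, day 7: 0, day 8: 0.
Peak is 12.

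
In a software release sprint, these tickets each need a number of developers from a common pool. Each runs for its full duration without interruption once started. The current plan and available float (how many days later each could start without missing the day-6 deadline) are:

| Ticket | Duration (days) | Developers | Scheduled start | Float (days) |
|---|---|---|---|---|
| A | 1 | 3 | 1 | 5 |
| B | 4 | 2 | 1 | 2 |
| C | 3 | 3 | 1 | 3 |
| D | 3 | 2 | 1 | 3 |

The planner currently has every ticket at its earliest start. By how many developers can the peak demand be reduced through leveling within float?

Early-start peak: d1:10  d2:7  d3:7  d4:2  d5:0  d6:0 ⇒ 10.
Leveled (A@1, B@2, C@4, D@1): d1:5  d2:4  d3:4  d4:5  d5:5  d6:3 ⇒ 5.
Reduction 10 − 5 = 5.

5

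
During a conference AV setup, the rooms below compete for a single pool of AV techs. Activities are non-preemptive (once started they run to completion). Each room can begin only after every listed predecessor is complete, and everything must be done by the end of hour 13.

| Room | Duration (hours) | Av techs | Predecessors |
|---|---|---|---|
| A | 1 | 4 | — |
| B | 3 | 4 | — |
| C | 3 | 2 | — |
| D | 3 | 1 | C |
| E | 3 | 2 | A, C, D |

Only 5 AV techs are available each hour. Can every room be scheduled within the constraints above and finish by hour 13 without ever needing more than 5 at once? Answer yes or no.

Schedule A@1, B@2, C@5, D@8, E@11: h1:4  h2:4  h3:4  h4:4  h5:2  h6:2  h7:2  h8:1  h9:1  h10:1  h11:2  h12:2  h13:2 — peak 4 ≤ 5.

yes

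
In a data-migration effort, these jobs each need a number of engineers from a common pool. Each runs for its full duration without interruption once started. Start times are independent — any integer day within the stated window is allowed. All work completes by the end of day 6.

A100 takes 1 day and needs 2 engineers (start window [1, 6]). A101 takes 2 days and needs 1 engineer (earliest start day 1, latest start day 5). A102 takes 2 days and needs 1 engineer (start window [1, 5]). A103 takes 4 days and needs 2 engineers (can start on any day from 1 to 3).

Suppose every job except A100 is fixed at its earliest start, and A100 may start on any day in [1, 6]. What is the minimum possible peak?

A100@1: d1:6  d2:4  d3:2  d4:2  d5:0  d6:0 → peak 6
A100@2: d1:4  d2:6  d3:2  d4:2  d5:0  d6:0 → peak 6
A100@3: d1:4  d2:4  d3:4  d4:2  d5:0  d6:0 → peak 4
A100@4: d1:4  d2:4  d3:2  d4:4  d5:0  d6:0 → peak 4
A100@5: d1:4  d2:4  d3:2  d4:2  d5:2  d6:0 → peak 4
A100@6: d1:4  d2:4  d3:2  d4:2  d5:0  d6:2 → peak 4
Best is A100@3, peak 4.

4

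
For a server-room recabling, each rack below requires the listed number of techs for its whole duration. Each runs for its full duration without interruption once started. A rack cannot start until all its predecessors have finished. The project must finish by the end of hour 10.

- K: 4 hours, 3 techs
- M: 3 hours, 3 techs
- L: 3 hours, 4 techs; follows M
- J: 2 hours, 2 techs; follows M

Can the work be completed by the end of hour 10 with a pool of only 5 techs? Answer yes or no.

Schedule K@4, M@1, L@8, J@4: h1:3  h2:3  h3:3  h4:5  h5:5  h6:3  h7:3  h8:4  h9:4  h10:4 — peak 5 ≤ 5.

yes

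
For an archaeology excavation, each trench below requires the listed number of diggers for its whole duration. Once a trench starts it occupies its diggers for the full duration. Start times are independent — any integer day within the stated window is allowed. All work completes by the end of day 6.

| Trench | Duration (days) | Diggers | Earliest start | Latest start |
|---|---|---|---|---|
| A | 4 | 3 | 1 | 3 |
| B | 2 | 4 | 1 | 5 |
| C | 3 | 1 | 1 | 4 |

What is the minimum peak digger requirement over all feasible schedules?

Early-start (A@1, B@1, C@1) gives peak 8: d1:8  d2:8  d3:4  d4:3  d5:0  d6:0.
Shift B→5.
Schedule A@1, B@5, C@1: d1:4  d2:4  d3:4  d4:3  d5:4  d6:4 — peak 4.
Total digger-days = 23 over 6 days ⇒ peak ≥ ⌈23/6⌉ = 4, so 4 is optimal.

4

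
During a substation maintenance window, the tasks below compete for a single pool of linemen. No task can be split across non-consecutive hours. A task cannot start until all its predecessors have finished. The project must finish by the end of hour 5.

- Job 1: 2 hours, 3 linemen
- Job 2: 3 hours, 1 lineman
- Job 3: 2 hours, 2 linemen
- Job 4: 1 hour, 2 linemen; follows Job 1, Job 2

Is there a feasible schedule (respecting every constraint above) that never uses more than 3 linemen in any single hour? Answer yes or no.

no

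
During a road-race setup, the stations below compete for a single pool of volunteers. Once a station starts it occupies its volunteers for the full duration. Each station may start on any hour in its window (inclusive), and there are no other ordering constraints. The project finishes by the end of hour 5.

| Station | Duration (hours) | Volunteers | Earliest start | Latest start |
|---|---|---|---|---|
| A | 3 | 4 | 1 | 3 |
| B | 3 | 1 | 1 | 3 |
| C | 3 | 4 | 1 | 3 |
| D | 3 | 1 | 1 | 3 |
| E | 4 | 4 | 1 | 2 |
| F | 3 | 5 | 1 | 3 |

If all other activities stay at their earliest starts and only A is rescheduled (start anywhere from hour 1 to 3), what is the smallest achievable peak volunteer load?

A@1: h1:19  h2:19  h3:19  h4:4  h5:0 → peak 19
A@2: h1:15  h2:19  h3:19  h4:8  h5:0 → peak 19
A@3: h1:15  h2:15  h3:19  h4:8  h5:4 → peak 19
Best is A@1, peak 19.

19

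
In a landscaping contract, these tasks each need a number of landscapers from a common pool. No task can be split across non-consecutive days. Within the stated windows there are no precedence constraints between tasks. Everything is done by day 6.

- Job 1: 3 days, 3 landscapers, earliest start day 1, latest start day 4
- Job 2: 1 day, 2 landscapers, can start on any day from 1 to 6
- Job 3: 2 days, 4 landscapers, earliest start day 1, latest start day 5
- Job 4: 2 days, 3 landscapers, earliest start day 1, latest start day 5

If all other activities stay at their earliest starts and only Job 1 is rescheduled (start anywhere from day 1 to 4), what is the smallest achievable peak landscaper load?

Job 1@1: d1:12  d2:10  d3:3  d4:0  d5:0  d6:0 → peak 12
Job 1@2: d1:9  d2:10  d3:3  d4:3  d5:0  d6:0 → peak 10
Job 1@3: d1:9  d2:7  d3:3  d4:3  d5:3  d6:0 → peak 9
Job 1@4: d1:9  d2:7  d3:0  d4:3  d5:3  d6:3 → peak 9
Best is Job 1@3, peak 9.

9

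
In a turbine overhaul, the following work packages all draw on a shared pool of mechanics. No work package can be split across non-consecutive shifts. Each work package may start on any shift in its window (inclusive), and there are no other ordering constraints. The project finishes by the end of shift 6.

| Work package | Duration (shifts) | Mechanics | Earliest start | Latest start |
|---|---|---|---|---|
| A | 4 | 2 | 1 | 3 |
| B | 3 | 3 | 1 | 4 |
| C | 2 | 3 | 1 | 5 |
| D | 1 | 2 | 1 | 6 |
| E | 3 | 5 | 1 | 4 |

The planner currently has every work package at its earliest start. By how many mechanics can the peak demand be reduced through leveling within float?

8

Early-start peak: s1:15  s2:13  s3:10  s4:2  s5:0  s6:0 ⇒ 15.
Leveled (A@1, B@4, C@5, D@4, E@1): s1:7  s2:7  s3:7  s4:7  s5:6  s6:6 ⇒ 7.
Reduction 15 − 7 = 8.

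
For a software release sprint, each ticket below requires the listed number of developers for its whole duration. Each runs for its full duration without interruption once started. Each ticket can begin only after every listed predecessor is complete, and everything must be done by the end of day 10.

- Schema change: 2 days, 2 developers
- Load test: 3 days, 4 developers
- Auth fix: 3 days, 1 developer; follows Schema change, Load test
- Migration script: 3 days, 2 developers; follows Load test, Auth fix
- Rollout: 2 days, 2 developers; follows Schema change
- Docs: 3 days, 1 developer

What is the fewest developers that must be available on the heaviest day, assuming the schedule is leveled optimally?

Early-start (Schema change@1, Load test@1, Auth fix@4, Migration script@7, Rollout@3, Docs@1) gives peak 7: d1:7  d2:7  d3:7  d4:3  d5:1  d6:1  d7:2  d8:2  d9:2  d10:0.
Shift Docs→4.
Schedule Schema change@1, Load test@1, Auth fix@4, Migration script@7, Rollout@3, Docs@4: d1:6  d2:6  d3:6  d4:4  d5:2  d6:2  d7:2  d8:2  d9:2  d10:0 — peak 6.

6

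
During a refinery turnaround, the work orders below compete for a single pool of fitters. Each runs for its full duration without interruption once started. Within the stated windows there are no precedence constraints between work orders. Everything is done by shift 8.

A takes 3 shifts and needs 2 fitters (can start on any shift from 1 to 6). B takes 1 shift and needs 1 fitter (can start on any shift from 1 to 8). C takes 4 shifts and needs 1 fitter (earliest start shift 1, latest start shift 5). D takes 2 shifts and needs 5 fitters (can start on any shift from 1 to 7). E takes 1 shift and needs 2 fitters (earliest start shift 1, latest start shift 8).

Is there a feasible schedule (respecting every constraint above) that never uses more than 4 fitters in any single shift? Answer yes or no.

The minimum achievable peak is 5; 4 < 5, so no feasible schedule stays within the cap.

no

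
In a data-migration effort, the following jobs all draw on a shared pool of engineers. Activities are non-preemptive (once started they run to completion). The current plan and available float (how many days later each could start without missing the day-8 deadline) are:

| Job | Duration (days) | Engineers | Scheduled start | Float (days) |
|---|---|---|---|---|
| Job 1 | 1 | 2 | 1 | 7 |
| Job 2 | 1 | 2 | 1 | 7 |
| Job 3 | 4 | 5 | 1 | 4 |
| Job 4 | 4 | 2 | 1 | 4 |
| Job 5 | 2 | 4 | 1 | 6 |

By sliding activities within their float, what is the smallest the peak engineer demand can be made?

Early-start (Job 1@1, Job 2@1, Job 3@1, Job 4@1, Job 5@1) gives peak 15: d1:15  d2:11  d3:7  d4:7  d5:0  d6:0  d7:0  d8:0.
Shift Job 3→5, Job 5→2.
Schedule Job 1@1, Job 2@1, Job 3@5, Job 4@1, Job 5@2: d1:6  d2:6  d3:6  d4:2  d5:5  d6:5  d7:5  d8:5 — peak 6.

6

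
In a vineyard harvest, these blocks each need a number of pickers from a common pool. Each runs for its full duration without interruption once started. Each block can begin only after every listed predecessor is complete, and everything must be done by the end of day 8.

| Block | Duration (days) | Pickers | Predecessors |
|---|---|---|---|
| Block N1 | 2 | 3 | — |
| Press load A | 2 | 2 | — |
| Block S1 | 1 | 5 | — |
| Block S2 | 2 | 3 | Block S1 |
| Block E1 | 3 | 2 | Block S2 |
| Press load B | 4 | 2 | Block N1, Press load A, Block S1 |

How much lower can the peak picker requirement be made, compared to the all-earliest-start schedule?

Early-start peak: d1:10  d2:8  d3:5  d4:4  d5:4  d6:4  d7:0  d8:0 ⇒ 10.
Leveled (Block N1@1, Press load A@1, Block S1@3, Block S2@4, Block E1@6, Press load B@4): d1:5  d2:5  d3:5  d4:5  d5:5  d6:4  d7:4  d8:2 ⇒ 5.
Reduction 10 − 5 = 5.

5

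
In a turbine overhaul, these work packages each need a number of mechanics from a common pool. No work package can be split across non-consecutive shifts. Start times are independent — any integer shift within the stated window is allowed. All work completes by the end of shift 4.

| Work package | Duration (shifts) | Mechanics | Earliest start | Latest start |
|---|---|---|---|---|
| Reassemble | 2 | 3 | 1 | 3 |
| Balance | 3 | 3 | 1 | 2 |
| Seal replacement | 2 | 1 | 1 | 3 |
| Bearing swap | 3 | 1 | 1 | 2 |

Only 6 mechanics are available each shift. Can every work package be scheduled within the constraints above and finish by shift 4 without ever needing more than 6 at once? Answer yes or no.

no

The minimum achievable peak is 7; 6 < 7, so no feasible schedule stays within the cap.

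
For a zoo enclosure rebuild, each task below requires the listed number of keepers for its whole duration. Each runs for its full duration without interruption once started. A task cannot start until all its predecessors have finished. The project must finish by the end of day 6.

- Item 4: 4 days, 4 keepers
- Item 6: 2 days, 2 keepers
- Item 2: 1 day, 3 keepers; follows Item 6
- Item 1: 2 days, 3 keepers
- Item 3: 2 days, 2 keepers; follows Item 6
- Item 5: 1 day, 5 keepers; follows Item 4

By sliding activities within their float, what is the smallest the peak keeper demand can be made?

7

Early-start (Item 4@1, Item 6@1, Item 2@3, Item 1@1, Item 3@3, Item 5@5) gives peak 9: d1:9  d2:9  d3:9  d4:6  d5:5  d6:0.
Shift Item 1→4, Item 3→5, Item 5→6.
Schedule Item 4@1, Item 6@1, Item 2@3, Item 1@4, Item 3@5, Item 5@6: d1:6  d2:6  d3:7  d4:7  d5:5  d6:7 — peak 7.
Total keeper-days = 38 over 6 days ⇒ peak ≥ ⌈38/6⌉ = 7, so 7 is optimal.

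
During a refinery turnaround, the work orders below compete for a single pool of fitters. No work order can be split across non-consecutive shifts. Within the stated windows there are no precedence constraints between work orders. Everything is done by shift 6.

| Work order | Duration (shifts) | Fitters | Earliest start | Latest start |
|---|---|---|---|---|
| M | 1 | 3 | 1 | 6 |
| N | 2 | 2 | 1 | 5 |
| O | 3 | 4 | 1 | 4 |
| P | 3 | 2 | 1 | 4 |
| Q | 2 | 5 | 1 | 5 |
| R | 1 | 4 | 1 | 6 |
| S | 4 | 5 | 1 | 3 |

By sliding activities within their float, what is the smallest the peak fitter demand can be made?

Early-start (M@1, N@1, O@1, P@1, Q@1, R@1, S@1) gives peak 25: s1:25  s2:18  s3:11  s4:5  s5:0  s6:0.
Shift Q→4, R→6, S→3.
Schedule M@1, N@1, O@1, P@1, Q@4, R@6, S@3: s1:11  s2:8  s3:11  s4:10  s5:10  s6:9 — peak 11.

11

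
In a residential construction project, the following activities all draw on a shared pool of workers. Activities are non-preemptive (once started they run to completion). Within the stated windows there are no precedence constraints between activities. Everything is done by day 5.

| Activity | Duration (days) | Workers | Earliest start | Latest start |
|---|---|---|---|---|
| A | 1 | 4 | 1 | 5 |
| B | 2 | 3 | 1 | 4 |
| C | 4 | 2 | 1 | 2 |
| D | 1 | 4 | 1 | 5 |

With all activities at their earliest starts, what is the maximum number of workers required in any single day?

13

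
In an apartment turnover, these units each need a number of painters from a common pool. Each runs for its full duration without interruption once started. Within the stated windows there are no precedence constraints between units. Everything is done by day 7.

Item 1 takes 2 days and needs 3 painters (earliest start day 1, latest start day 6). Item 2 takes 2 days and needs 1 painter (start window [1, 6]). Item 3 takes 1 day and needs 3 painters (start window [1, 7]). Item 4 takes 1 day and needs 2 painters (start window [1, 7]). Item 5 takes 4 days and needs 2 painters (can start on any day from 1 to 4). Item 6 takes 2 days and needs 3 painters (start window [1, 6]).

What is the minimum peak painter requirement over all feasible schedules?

Early-start (Item 1@1, Item 2@1, Item 3@1, Item 4@1, Item 5@1, Item 6@1) gives peak 14: d1:14  d2:9  d3:2  d4:2  d5:0  d6:0  d7:0.
Shift Item 3→3, Item 4→3, Item 5→4, Item 6→4.
Schedule Item 1@1, Item 2@1, Item 3@3, Item 4@3, Item 5@4, Item 6@4: d1:4  d2:4  d3:5  d4:5  d5:5  d6:2  d7:2 — peak 5.

5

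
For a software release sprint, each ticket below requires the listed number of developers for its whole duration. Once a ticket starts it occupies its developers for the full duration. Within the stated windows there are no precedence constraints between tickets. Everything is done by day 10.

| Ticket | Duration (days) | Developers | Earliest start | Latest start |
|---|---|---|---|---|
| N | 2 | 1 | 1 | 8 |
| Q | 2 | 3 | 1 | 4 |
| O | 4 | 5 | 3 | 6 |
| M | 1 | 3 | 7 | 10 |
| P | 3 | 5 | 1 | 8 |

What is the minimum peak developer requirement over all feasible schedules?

5

Early-start (N@1, Q@1, O@3, M@7, P@1) gives peak 10: d1:9  d2:9  d3:10  d4:5  d5:5  d6:5  d7:3  d8:0  d9:0  d10:0.
Shift P→8.
Schedule N@1, Q@1, O@3, M@7, P@8: d1:4  d2:4  d3:5  d4:5  d5:5  d6:5  d7:3  d8:5  d9:5  d10:5 — peak 5.
Total developer-days = 46 over 10 days ⇒ peak ≥ ⌈46/10⌉ = 5, so 5 is optimal.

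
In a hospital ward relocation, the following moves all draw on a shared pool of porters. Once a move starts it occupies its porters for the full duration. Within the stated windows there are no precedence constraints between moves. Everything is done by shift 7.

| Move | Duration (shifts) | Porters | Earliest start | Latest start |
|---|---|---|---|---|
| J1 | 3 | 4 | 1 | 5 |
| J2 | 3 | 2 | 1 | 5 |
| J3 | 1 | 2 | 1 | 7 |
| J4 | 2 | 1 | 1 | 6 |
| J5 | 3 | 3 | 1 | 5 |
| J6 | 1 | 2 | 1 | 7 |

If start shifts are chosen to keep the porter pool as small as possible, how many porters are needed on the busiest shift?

Early-start (J1@1, J2@1, J3@1, J4@1, J5@1, J6@1) gives peak 14: s1:14  s2:10  s3:9  s4:0  s5:0  s6:0  s7:0.
Shift J2→4, J3→4, J5→5, J6→7.
Schedule J1@1, J2@4, J3@4, J4@1, J5@5, J6@7: s1:5  s2:5  s3:4  s4:4  s5:5  s6:5  s7:5 — peak 5.
Total porter-shifts = 33 over 7 shifts ⇒ peak ≥ ⌈33/7⌉ = 5, so 5 is optimal.

5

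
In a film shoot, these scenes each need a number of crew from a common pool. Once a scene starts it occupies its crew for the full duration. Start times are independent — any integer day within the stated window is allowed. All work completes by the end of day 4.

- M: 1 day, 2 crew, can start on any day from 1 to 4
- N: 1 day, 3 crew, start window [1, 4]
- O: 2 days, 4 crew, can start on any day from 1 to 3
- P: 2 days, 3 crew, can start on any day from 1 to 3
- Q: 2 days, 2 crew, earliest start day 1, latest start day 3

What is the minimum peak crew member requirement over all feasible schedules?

6

Early-start (M@1, N@1, O@1, P@1, Q@1) gives peak 14: d1:14  d2:9  d3:0  d4:0.
Shift N→2, O→3, Q→3.
Schedule M@1, N@2, O@3, P@1, Q@3: d1:5  d2:6  d3:6  d4:6 — peak 6.
Total crew member-days = 23 over 4 days ⇒ peak ≥ ⌈23/4⌉ = 6, so 6 is optimal.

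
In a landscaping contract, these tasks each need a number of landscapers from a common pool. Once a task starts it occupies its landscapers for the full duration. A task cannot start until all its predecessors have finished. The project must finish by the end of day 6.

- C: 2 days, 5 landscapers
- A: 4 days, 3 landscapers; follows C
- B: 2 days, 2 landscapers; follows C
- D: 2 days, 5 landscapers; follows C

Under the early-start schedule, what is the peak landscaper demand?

Early-start schedule: C@1, A@3, B@3, D@3.
Load per day: day 1: 5, day 2: 5, day 3: 10, day 4: 10, day 5: 3, day 6: 3.
Peak is 10.

10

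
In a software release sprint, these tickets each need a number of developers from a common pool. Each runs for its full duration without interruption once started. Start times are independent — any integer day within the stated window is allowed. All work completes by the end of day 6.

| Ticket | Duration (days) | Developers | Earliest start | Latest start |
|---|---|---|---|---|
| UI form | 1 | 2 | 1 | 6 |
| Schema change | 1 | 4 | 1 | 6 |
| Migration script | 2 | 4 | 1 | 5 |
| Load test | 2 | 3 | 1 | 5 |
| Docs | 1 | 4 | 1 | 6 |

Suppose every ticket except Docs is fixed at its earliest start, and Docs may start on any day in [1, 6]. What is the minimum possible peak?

13

Docs@1: d1:17  d2:7  d3:0  d4:0  d5:0  d6:0 → peak 17
Docs@2: d1:13  d2:11  d3:0  d4:0  d5:0  d6:0 → peak 13
Docs@3: d1:13  d2:7  d3:4  d4:0  d5:0  d6:0 → peak 13
Docs@4: d1:13  d2:7  d3:0  d4:4  d5:0  d6:0 → peak 13
Docs@5: d1:13  d2:7  d3:0  d4:0  d5:4  d6:0 → peak 13
Docs@6: d1:13  d2:7  d3:0  d4:0  d5:0  d6:4 → peak 13
Best is Docs@2, peak 13.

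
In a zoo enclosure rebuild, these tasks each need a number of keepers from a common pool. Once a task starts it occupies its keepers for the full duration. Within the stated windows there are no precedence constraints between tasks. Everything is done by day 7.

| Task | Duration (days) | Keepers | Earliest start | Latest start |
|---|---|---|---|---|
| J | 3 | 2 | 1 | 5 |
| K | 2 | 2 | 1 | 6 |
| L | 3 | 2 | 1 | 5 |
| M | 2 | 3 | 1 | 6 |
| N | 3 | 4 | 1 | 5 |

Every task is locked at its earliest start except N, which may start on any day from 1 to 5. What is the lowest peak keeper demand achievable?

9

N@1: d1:13  d2:13  d3:8  d4:0  d5:0  d6:0  d7:0 → peak 13
N@2: d1:9  d2:13  d3:8  d4:4  d5:0  d6:0  d7:0 → peak 13
N@3: d1:9  d2:9  d3:8  d4:4  d5:4  d6:0  d7:0 → peak 9
N@4: d1:9  d2:9  d3:4  d4:4  d5:4  d6:4  d7:0 → peak 9
N@5: d1:9  d2:9  d3:4  d4:0  d5:4  d6:4  d7:4 → peak 9
Best is N@3, peak 9.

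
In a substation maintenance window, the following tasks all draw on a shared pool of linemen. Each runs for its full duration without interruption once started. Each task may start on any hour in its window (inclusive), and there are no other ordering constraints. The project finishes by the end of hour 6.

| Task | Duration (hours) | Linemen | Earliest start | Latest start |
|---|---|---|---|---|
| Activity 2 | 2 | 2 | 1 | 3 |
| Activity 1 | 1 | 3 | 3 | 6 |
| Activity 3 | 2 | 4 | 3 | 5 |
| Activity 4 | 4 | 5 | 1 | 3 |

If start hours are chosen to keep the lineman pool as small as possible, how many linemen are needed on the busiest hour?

Early-start (Activity 2@1, Activity 1@3, Activity 3@3, Activity 4@1) gives peak 12: h1:7  h2:7  h3:12  h4:9  h5:0  h6:0.
Shift Activity 1→5, Activity 3→5.
Schedule Activity 2@1, Activity 1@5, Activity 3@5, Activity 4@1: h1:7  h2:7  h3:5  h4:5  h5:7  h6:4 — peak 7.

7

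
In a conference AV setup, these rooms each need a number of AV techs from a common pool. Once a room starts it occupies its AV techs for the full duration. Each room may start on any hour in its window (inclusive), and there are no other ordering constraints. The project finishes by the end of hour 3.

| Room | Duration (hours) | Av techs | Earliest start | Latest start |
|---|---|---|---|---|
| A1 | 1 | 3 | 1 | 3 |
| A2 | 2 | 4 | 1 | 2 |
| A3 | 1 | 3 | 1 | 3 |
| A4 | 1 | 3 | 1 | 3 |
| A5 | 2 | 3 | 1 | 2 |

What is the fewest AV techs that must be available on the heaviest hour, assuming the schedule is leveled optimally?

Early-start (A1@1, A2@1, A3@1, A4@1, A5@1) gives peak 16: h1:16  h2:7  h3:0.
Shift A3→3, A4→3, A5→2.
Schedule A1@1, A2@1, A3@3, A4@3, A5@2: h1:7  h2:7  h3:9 — peak 9.

9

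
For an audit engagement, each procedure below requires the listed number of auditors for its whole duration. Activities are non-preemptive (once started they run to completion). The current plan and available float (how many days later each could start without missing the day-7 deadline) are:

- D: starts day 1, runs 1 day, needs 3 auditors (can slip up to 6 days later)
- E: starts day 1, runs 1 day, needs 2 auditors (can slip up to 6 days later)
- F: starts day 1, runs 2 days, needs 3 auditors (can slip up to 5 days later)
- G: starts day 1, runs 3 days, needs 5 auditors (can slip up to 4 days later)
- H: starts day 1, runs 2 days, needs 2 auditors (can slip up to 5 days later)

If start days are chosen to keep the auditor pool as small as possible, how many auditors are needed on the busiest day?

5

Early-start (D@1, E@1, F@1, G@1, H@1) gives peak 15: d1:15  d2:10  d3:5  d4:0  d5:0  d6:0  d7:0.
Shift F→2, G→4, H→2.
Schedule D@1, E@1, F@2, G@4, H@2: d1:5  d2:5  d3:5  d4:5  d5:5  d6:5  d7:0 — peak 5.
Total auditor-days = 30 over 7 days ⇒ peak ≥ ⌈30/7⌉ = 5, so 5 is optimal.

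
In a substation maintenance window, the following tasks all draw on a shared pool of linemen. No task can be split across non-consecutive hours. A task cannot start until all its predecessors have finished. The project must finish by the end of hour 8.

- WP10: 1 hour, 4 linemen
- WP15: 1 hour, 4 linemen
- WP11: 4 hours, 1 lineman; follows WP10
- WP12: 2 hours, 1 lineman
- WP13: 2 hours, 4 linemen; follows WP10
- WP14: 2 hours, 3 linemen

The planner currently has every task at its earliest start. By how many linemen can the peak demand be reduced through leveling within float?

Early-start peak: h1:12  h2:9  h3:5  h4:1  h5:1  h6:0  h7:0  h8:0 ⇒ 12.
Leveled (WP10@1, WP15@2, WP11@3, WP12@3, WP13@7, WP14@5): h1:4  h2:4  h3:2  h4:2  h5:4  h6:4  h7:4  h8:4 ⇒ 4.
Reduction 12 − 4 = 8.

8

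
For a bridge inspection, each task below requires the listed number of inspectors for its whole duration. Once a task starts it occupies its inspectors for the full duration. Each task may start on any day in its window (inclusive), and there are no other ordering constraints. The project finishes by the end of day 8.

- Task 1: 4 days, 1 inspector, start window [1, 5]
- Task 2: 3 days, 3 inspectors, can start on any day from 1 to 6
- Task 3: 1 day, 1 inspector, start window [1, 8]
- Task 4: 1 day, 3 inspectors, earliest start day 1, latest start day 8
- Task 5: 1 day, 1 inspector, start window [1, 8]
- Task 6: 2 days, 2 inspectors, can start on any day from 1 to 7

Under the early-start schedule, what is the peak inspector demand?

11

Early-start schedule: Task 1@1, Task 2@1, Task 3@1, Task 4@1, Task 5@1, Task 6@1.
Load per day: day 1: 11, day 2: 6, day 3: 4, day 4: 1, day 5: 0, day 6: 0, day 7: 0, day 8: 0.
Peak is 11.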